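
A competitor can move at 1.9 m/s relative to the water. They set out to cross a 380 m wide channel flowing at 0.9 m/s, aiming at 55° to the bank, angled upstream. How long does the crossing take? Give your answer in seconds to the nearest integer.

244 s

The component of the competitor's velocity perpendicular to the bank is 1.9 × sin 55° = 1.556 m/s.
Only the cross-stream component determines the crossing time; the current contributes nothing perpendicular to the bank.
Time = 380 / 1.556 = 244.155 s.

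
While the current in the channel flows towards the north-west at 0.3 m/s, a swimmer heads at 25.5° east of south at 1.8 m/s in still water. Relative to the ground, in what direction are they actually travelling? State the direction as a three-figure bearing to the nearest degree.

158°

Taking east as x and north as y: velocity relative to the water = (0.775, -1.625) m/s; the water relative to ground = (-0.212, 0.212) m/s.
Velocity relative to ground = (0.775, -1.625) + (-0.212, 0.212) = (0.563, -1.413) m/s.
Bearing = atan2(0.56, -1.41) = 158.28° clockwise from north.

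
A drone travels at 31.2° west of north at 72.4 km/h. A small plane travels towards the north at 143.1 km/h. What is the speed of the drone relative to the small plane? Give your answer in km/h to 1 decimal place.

Taking east as x and north as y: drone velocity = (-37.505, 61.928) km/h; small plane velocity = (0.000, 143.100) km/h.
Velocity of drone relative to small plane = (-37.505, 61.928) − (0.000, 143.100) = (-37.505, -81.172) km/h.
Magnitude = |(-37.505, -81.172)| = 89.417 km/h.

89.4 km/h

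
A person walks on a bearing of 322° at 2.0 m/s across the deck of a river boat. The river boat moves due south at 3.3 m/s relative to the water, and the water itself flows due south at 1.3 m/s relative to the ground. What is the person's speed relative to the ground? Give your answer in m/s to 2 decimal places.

3.27 m/s

In east/north components (m/s): person relative to river boat = (-1.231, 1.576); river boat relative to water = (0.000, -3.300); water relative to ground = (0.000, -1.300).
Sum = (-1.231, -3.024) m/s.
Speed = |(-1.231, -3.024)| = 3.265 m/s.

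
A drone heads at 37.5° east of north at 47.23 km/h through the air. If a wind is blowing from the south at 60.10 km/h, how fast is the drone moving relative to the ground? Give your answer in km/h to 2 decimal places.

Taking east as x and north as y: velocity relative to the air = (28.752, 37.470) km/h; the air relative to ground = (0.000, 60.100) km/h.
Velocity relative to ground = (28.752, 37.470) + (0.000, 60.100) = (28.752, 97.570) km/h.
Speed = |(28.752, 97.570)| = 101.718 km/h.

101.72 km/h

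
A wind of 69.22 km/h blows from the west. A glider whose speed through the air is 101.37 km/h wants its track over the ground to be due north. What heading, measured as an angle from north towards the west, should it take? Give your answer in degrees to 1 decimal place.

43.1°

The wind pushes perpendicular to the desired track; the heading must have a component into the wind equal to 69.22 km/h: 101.37 sin θ = 69.22.
sin θ = 0.6828, so θ = 43.066°.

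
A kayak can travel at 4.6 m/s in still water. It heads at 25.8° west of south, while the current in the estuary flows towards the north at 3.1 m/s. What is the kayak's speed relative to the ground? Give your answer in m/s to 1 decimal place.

2.3 m/s

Taking east as x and north as y: velocity relative to the water = (-2.002, -4.141) m/s; the water relative to ground = (0.000, 3.100) m/s.
Velocity relative to ground = (-2.002, -4.141) + (0.000, 3.100) = (-2.002, -1.041) m/s.
Speed = |(-2.002, -1.041)| = 2.257 m/s.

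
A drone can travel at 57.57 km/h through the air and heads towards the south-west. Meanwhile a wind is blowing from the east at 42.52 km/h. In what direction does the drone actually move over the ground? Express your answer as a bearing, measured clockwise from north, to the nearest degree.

244°

Taking east as x and north as y: velocity relative to the air = (-40.708, -40.708) km/h; the air relative to ground = (-42.520, 0.000) km/h.
Velocity relative to ground = (-40.708, -40.708) + (-42.520, 0.000) = (-83.228, -40.708) km/h.
Bearing = atan2(-83.23, -40.71) = 243.94° clockwise from north.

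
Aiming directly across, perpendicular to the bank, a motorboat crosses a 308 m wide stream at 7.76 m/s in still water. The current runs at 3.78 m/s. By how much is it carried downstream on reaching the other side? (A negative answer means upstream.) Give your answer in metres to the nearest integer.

150 m

Perpendicular speed = 7.760 m/s; crossing time = 308 / 7.760 = 39.691 s.
Net downstream speed = 3.780 m/s.
Drift = 3.780 × 39.691 = 150.031 m (downstream).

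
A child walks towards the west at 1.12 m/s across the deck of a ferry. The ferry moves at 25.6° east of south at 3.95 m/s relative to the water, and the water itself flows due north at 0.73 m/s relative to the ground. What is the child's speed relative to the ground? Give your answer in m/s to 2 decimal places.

2.89 m/s

In east/north components (m/s): child relative to ferry = (-1.120, 0.000); ferry relative to water = (1.707, -3.562); water relative to ground = (0.000, 0.730).
Sum = (0.587, -2.832) m/s.
Speed = |(0.587, -2.832)| = 2.892 m/s.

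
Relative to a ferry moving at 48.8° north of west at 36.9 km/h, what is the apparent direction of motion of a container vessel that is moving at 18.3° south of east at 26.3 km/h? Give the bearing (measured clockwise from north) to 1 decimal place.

126.2°

Taking east as x and north as y: container vessel velocity = (24.970, -8.258) km/h; ferry velocity = (-24.306, 27.764) km/h.
Velocity of container vessel relative to ferry = (24.970, -8.258) − (-24.306, 27.764) = (49.276, -36.022) km/h.
Bearing = atan2(49.28, -36.02) = 126.17° clockwise from north.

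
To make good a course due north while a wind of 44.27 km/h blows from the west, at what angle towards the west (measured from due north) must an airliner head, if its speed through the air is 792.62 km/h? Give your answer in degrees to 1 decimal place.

3.2°

The wind pushes perpendicular to the desired track; the heading must have a component into the wind equal to 44.27 km/h: 792.62 sin θ = 44.27.
sin θ = 0.0559, so θ = 3.202°.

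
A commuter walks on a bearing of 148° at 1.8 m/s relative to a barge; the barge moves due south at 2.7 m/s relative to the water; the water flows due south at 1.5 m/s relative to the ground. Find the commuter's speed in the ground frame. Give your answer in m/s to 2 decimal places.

5.81 m/s

In east/north components (m/s): commuter relative to barge = (0.954, -1.526); barge relative to water = (0.000, -2.700); water relative to ground = (0.000, -1.500).
Sum = (0.954, -5.726) m/s.
Speed = |(0.954, -5.726)| = 5.805 m/s.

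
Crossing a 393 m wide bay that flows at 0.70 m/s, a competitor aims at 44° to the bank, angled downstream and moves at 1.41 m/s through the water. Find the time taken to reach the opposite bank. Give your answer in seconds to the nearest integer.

401 s

The component of the competitor's velocity perpendicular to the bank is 1.41 × sin 44° = 0.979 m/s.
Only the cross-stream component determines the crossing time; the current contributes nothing perpendicular to the bank.
Time = 393 / 0.979 = 401.238 s.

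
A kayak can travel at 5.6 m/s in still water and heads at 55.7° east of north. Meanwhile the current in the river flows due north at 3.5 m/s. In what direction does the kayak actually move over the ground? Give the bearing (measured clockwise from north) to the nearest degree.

035°

Taking east as x and north as y: velocity relative to the water = (4.626, 3.156) m/s; the water relative to ground = (0.000, 3.500) m/s.
Velocity relative to ground = (4.626, 3.156) + (0.000, 3.500) = (4.626, 6.656) m/s.
Bearing = atan2(4.63, 6.66) = 34.80° clockwise from north.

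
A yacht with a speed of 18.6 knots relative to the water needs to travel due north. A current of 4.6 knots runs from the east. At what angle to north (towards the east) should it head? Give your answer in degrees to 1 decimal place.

14.3°

The current pushes perpendicular to the desired track; the heading must have a component into the current equal to 4.6 knots: 18.6 sin θ = 4.6.
sin θ = 0.2473, so θ = 14.318°.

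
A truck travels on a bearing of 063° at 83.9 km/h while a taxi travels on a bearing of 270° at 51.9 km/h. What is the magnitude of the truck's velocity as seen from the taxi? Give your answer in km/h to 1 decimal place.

132.3 km/h

Taking east as x and north as y: truck velocity = (74.755, 38.090) km/h; taxi velocity = (-51.900, 0.000) km/h.
Velocity of truck relative to taxi = (74.755, 38.090) − (-51.900, 0.000) = (126.655, 38.090) km/h.
Magnitude = |(126.655, 38.090)| = 132.259 km/h.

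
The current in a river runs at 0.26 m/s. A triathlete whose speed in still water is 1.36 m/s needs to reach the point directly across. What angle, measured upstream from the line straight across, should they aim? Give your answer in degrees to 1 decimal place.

To cancel the current, the upstream component of the triathlete's velocity must equal the flow: 1.36 sin θ = 0.26.
sin θ = 0.26 / 1.36 = 0.1912.
θ = arcsin(0.1912) = 11.021°.

11.0°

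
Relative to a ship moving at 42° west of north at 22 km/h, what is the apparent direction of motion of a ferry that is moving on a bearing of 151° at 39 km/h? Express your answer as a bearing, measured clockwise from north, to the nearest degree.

146°

Taking east as x and north as y: ferry velocity = (18.908, -34.110) km/h; ship velocity = (-14.721, 16.349) km/h.
Velocity of ferry relative to ship = (18.908, -34.110) − (-14.721, 16.349) = (33.628, -50.459) km/h.
Bearing = atan2(33.63, -50.46) = 146.32° clockwise from north.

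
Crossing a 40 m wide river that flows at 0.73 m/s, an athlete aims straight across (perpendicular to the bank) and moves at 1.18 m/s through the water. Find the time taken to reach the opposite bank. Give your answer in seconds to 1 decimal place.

The component of the athlete's velocity perpendicular to the bank is 1.18 m/s.
The flow acts along the bank and has no component across it.
Time = 40 / 1.180 = 33.898 s.

33.9 s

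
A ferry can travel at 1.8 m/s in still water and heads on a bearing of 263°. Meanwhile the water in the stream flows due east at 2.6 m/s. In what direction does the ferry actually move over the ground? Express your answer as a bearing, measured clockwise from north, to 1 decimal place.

Taking east as x and north as y: velocity relative to the water = (-1.787, -0.219) m/s; the water relative to ground = (2.600, 0.000) m/s.
Velocity relative to ground = (-1.787, -0.219) + (2.600, 0.000) = (0.813, -0.219) m/s.
Bearing = atan2(0.81, -0.22) = 105.09° clockwise from north.

105.1°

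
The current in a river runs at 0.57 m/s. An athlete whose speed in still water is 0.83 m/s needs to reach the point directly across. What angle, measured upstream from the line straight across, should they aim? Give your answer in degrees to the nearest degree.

To cancel the current, the upstream component of the athlete's velocity must equal the flow: 0.83 sin θ = 0.57.
sin θ = 0.57 / 0.83 = 0.6867.
θ = arcsin(0.6867) = 43.373°.

43°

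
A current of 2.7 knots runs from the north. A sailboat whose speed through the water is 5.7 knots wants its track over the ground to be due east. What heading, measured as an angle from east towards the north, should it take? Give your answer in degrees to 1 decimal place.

28.3°

The current pushes perpendicular to the desired track; the heading must have a component into the current equal to 2.7 knots: 5.7 sin θ = 2.7.
sin θ = 0.4737, so θ = 28.274°.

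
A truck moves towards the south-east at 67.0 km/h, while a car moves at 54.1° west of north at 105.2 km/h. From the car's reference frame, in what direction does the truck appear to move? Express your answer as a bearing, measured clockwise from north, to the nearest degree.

Taking east as x and north as y: truck velocity = (47.376, -47.376) km/h; car velocity = (-85.216, 61.686) km/h.
Velocity of truck relative to car = (47.376, -47.376) − (-85.216, 61.686) = (132.593, -109.063) km/h.
Bearing = atan2(132.59, -109.06) = 129.44° clockwise from north.

129°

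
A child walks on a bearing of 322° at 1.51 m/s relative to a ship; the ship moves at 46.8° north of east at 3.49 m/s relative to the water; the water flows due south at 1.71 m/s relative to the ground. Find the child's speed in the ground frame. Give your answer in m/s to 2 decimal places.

2.50 m/s

In east/north components (m/s): child relative to ship = (-0.930, 1.190); ship relative to water = (2.389, 2.544); water relative to ground = (0.000, -1.710).
Sum = (1.459, 2.024) m/s.
Speed = |(1.459, 2.024)| = 2.495 m/s.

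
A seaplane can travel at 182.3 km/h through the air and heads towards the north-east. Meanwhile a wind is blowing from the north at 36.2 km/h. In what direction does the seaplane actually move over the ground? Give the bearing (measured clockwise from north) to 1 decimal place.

Taking east as x and north as y: velocity relative to the air = (128.906, 128.906) km/h; the air relative to ground = (0.000, -36.200) km/h.
Velocity relative to ground = (128.906, 128.906) + (0.000, -36.200) = (128.906, 92.706) km/h.
Bearing = atan2(128.91, 92.71) = 54.28° clockwise from north.

054.3°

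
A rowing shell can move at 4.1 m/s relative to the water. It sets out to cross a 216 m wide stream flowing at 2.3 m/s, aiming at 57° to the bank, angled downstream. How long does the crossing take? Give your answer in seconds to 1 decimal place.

The component of the rowing shell's velocity perpendicular to the bank is 4.1 × sin 57° = 3.439 m/s.
The current is parallel to the bank, so it does not affect the crossing time.
Time = 216 / 3.439 = 62.817 s.

62.8 s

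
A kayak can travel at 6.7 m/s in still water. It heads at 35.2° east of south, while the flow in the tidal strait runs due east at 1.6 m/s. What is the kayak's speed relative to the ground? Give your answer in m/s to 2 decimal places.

Taking east as x and north as y: velocity relative to the water = (3.862, -5.475) m/s; the water relative to ground = (1.600, 0.000) m/s.
Velocity relative to ground = (3.862, -5.475) + (1.600, 0.000) = (5.462, -5.475) m/s.
Speed = |(5.462, -5.475)| = 7.734 m/s.

7.73 m/s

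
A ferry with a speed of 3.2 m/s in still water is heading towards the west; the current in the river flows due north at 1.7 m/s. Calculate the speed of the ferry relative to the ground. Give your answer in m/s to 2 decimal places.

3.62 m/s

Taking east as x and north as y: velocity relative to the water = (-3.200, 0.000) m/s; the water relative to ground = (0.000, 1.700) m/s.
Velocity relative to ground = (-3.200, 0.000) + (0.000, 1.700) = (-3.200, 1.700) m/s.
Speed = |(-3.200, 1.700)| = 3.624 m/s.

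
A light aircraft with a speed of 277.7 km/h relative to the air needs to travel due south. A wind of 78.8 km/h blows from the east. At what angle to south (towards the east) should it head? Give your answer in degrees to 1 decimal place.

The wind pushes perpendicular to the desired track; the heading must have a component into the wind equal to 78.8 km/h: 277.7 sin θ = 78.8.
sin θ = 0.2838, so θ = 16.485°.

16.5°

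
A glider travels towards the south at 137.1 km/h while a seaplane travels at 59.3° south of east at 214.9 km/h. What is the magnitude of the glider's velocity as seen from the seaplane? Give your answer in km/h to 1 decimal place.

119.6 km/h

Taking east as x and north as y: glider velocity = (0.000, -137.100) km/h; seaplane velocity = (109.716, -184.782) km/h.
Velocity of glider relative to seaplane = (0.000, -137.100) − (109.716, -184.782) = (-109.716, 47.682) km/h.
Magnitude = |(-109.716, 47.682)| = 119.629 km/h.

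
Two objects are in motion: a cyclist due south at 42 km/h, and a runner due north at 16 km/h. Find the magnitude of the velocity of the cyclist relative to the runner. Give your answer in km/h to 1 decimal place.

58.0 km/h

Taking east as x and north as y: cyclist velocity = (0.000, -42.000) km/h; runner velocity = (0.000, 16.000) km/h.
Velocity of cyclist relative to runner = (0.000, -42.000) − (0.000, 16.000) = (0.000, -58.000) km/h.
Magnitude = |(0.000, -58.000)| = 58.000 km/h.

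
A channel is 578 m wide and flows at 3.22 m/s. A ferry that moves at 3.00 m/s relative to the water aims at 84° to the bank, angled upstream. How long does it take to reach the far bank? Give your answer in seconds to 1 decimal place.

The component of the ferry's velocity perpendicular to the bank is 3.00 × sin 84° = 2.984 m/s.
Only the cross-stream component determines the crossing time; the current contributes nothing perpendicular to the bank.
Time = 578 / 2.984 = 193.728 s.

193.7 s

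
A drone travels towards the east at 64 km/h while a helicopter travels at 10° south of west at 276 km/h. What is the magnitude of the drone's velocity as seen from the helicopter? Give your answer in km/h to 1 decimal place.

Taking east as x and north as y: drone velocity = (64.000, 0.000) km/h; helicopter velocity = (-271.807, -47.927) km/h.
Velocity of drone relative to helicopter = (64.000, 0.000) − (-271.807, -47.927) = (335.807, 47.927) km/h.
Magnitude = |(335.807, 47.927)| = 339.210 km/h.

339.2 km/h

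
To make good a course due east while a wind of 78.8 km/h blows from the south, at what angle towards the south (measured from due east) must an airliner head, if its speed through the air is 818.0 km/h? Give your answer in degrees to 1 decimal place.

The wind pushes perpendicular to the desired track; the heading must have a component into the wind equal to 78.8 km/h: 818.0 sin θ = 78.8.
sin θ = 0.0963, so θ = 5.528°.

5.5°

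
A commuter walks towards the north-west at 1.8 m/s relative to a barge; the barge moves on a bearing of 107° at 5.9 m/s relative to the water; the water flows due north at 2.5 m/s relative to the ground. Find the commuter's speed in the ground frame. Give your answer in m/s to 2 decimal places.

4.83 m/s

In east/north components (m/s): commuter relative to barge = (-1.273, 1.273); barge relative to water = (5.642, -1.725); water relative to ground = (0.000, 2.500).
Sum = (4.369, 2.048) m/s.
Speed = |(4.369, 2.048)| = 4.825 m/s.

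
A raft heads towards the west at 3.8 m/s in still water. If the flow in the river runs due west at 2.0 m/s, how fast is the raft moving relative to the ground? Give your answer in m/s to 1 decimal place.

5.8 m/s

Taking east as x and north as y: velocity relative to the water = (-3.800, 0.000) m/s; the water relative to ground = (-2.000, 0.000) m/s.
Velocity relative to ground = (-3.800, 0.000) + (-2.000, 0.000) = (-5.800, 0.000) m/s.
Speed = |(-5.800, 0.000)| = 5.800 m/s.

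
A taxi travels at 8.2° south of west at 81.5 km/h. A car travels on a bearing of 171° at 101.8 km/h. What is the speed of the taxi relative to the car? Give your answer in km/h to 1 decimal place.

Taking east as x and north as y: taxi velocity = (-80.667, -11.624) km/h; car velocity = (15.925, -100.547) km/h.
Velocity of taxi relative to car = (-80.667, -11.624) − (15.925, -100.547) = (-96.592, 88.922) km/h.
Magnitude = |(-96.592, 88.922)| = 131.290 km/h.

131.3 km/h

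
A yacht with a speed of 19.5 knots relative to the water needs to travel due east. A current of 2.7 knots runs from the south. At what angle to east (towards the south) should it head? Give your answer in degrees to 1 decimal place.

8.0°

The current pushes perpendicular to the desired track; the heading must have a component into the current equal to 2.7 knots: 19.5 sin θ = 2.7.
sin θ = 0.1385, so θ = 7.959°.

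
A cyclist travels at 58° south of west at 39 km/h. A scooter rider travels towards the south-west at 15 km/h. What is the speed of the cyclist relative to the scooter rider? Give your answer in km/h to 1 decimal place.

24.6 km/h

Taking east as x and north as y: cyclist velocity = (-20.667, -33.074) km/h; scooter rider velocity = (-10.607, -10.607) km/h.
Velocity of cyclist relative to scooter rider = (-20.667, -33.074) − (-10.607, -10.607) = (-10.060, -22.467) km/h.
Magnitude = |(-10.060, -22.467)| = 24.617 km/h.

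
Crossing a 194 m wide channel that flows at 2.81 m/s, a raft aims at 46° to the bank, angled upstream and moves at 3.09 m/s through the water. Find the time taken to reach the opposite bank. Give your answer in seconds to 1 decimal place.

87.3 s

The component of the raft's velocity perpendicular to the bank is 3.09 × sin 46° = 2.223 m/s.
The current is parallel to the bank, so it does not affect the crossing time.
Time = 194 / 2.223 = 87.279 s.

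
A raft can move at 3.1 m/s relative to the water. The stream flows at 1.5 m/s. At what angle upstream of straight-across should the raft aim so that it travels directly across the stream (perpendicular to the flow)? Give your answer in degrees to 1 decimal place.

To cancel the current, the upstream component of the raft's velocity must equal the flow: 3.1 sin θ = 1.5.
sin θ = 1.5 / 3.1 = 0.4839.
θ = arcsin(0.4839) = 28.939°.

28.9°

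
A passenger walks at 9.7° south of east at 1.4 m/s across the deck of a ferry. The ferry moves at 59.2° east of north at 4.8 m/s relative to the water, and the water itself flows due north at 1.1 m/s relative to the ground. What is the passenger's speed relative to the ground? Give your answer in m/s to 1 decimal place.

6.4 m/s

In east/north components (m/s): passenger relative to ferry = (1.380, -0.236); ferry relative to water = (4.123, 2.458); water relative to ground = (0.000, 1.100).
Sum = (5.503, 3.322) m/s.
Speed = |(5.503, 3.322)| = 6.428 m/s.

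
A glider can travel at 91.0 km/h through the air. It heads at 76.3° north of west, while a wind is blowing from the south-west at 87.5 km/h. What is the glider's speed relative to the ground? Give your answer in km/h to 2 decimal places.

155.60 km/h

Taking east as x and north as y: velocity relative to the air = (-21.552, 88.411) km/h; the air relative to ground = (61.872, 61.872) km/h.
Velocity relative to ground = (-21.552, 88.411) + (61.872, 61.872) = (40.320, 150.283) km/h.
Speed = |(40.320, 150.283)| = 155.598 km/h.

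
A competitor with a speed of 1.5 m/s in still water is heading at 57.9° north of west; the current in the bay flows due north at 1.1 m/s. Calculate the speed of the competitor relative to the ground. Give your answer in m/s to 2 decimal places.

Taking east as x and north as y: velocity relative to the water = (-0.797, 1.271) m/s; the water relative to ground = (0.000, 1.100) m/s.
Velocity relative to ground = (-0.797, 1.271) + (0.000, 1.100) = (-0.797, 2.371) m/s.
Speed = |(-0.797, 2.371)| = 2.501 m/s.

2.50 m/s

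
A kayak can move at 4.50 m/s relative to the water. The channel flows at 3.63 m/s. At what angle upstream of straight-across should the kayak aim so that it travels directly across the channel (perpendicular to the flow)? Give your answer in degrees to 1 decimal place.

53.8°

To cancel the current, the upstream component of the kayak's velocity must equal the flow: 4.50 sin θ = 3.63.
sin θ = 3.63 / 4.50 = 0.8067.
θ = arcsin(0.8067) = 53.772°.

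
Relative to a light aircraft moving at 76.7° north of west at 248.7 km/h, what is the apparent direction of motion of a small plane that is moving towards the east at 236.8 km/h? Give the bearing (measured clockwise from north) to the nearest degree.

Taking east as x and north as y: small plane velocity = (236.800, 0.000) km/h; light aircraft velocity = (-57.213, 242.030) km/h.
Velocity of small plane relative to light aircraft = (236.800, 0.000) − (-57.213, 242.030) = (294.013, -242.030) km/h.
Bearing = atan2(294.01, -242.03) = 129.46° clockwise from north.

129°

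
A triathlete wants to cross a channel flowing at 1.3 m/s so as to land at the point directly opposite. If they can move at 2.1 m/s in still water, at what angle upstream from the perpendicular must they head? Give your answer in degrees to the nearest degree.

To cancel the current, the upstream component of the triathlete's velocity must equal the flow: 2.1 sin θ = 1.3.
sin θ = 1.3 / 2.1 = 0.6190.
θ = arcsin(0.6190) = 38.247°.

38°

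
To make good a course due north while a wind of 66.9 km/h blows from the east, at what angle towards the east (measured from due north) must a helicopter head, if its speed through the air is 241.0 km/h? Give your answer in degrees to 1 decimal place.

16.1°

The wind pushes perpendicular to the desired track; the heading must have a component into the wind equal to 66.9 km/h: 241.0 sin θ = 66.9.
sin θ = 0.2776, so θ = 16.117°.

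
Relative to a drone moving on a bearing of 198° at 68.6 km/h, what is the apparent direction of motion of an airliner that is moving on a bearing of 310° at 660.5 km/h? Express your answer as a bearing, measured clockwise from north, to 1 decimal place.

Taking east as x and north as y: airliner velocity = (-505.972, 424.561) km/h; drone velocity = (-21.199, -65.242) km/h.
Velocity of airliner relative to drone = (-505.972, 424.561) − (-21.199, -65.242) = (-484.774, 489.804) km/h.
Bearing = atan2(-484.77, 489.80) = 315.30° clockwise from north.

315.3°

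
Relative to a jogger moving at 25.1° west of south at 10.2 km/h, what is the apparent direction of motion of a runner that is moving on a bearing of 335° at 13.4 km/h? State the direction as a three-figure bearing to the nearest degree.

Taking east as x and north as y: runner velocity = (-5.663, 12.145) km/h; jogger velocity = (-4.327, -9.237) km/h.
Velocity of runner relative to jogger = (-5.663, 12.145) − (-4.327, -9.237) = (-1.336, 21.381) km/h.
Bearing = atan2(-1.34, 21.38) = 356.42° clockwise from north.

356°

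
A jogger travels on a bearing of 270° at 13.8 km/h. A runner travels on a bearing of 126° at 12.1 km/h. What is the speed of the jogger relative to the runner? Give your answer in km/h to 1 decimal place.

24.6 km/h

Taking east as x and north as y: jogger velocity = (-13.800, 0.000) km/h; runner velocity = (9.789, -7.112) km/h.
Velocity of jogger relative to runner = (-13.800, 0.000) − (9.789, -7.112) = (-23.589, 7.112) km/h.
Magnitude = |(-23.589, 7.112)| = 24.638 km/h.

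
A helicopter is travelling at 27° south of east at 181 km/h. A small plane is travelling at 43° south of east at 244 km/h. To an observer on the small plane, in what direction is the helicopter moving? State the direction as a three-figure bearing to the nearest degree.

348°

Taking east as x and north as y: helicopter velocity = (161.272, -82.172) km/h; small plane velocity = (178.450, -166.408) km/h.
Velocity of helicopter relative to small plane = (161.272, -82.172) − (178.450, -166.408) = (-17.178, 84.235) km/h.
Bearing = atan2(-17.18, 84.24) = 348.47° clockwise from north.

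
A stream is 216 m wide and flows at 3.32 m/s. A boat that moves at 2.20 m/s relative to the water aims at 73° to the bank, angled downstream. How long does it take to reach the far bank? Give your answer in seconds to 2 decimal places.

The component of the boat's velocity perpendicular to the bank is 2.20 × sin 73° = 2.104 m/s.
The current is parallel to the bank, so it does not affect the crossing time.
Time = 216 / 2.104 = 102.668 s.

102.67 s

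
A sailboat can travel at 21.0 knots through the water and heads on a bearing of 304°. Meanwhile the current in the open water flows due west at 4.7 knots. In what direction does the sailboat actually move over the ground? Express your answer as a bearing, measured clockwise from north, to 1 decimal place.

Taking east as x and north as y: velocity relative to the water = (-17.410, 11.743) knots; the water relative to ground = (-4.700, 0.000) knots.
Velocity relative to ground = (-17.410, 11.743) + (-4.700, 0.000) = (-22.110, 11.743) knots.
Bearing = atan2(-22.11, 11.74) = 297.97° clockwise from north.

298.0°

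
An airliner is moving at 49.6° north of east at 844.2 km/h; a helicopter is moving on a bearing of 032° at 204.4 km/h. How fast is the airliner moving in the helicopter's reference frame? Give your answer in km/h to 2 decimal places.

Taking east as x and north as y: airliner velocity = (547.143, 642.891) km/h; helicopter velocity = (108.315, 173.341) km/h.
Velocity of airliner relative to helicopter = (547.143, 642.891) − (108.315, 173.341) = (438.827, 469.550) km/h.
Magnitude = |(438.827, 469.550)| = 642.687 km/h.

642.69 km/h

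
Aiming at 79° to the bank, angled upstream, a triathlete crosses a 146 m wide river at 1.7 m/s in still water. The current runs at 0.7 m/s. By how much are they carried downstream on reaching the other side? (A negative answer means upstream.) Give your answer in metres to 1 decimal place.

Perpendicular speed = 1.669 m/s; crossing time = 146 / 1.669 = 87.490 s.
Net downstream speed = 0.376 m/s.
Drift = 0.376 × 87.490 = 32.863 m (downstream).

32.9 m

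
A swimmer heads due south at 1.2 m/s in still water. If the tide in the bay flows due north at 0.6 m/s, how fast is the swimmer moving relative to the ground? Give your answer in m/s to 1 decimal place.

0.6 m/s

Taking east as x and north as y: velocity relative to the water = (0.000, -1.200) m/s; the water relative to ground = (0.000, 0.600) m/s.
Velocity relative to ground = (0.000, -1.200) + (0.000, 0.600) = (0.000, -0.600) m/s.
Speed = |(0.000, -0.600)| = 0.600 m/s.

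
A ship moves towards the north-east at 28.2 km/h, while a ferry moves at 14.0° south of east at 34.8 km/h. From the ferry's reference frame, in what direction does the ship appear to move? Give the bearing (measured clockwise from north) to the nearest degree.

Taking east as x and north as y: ship velocity = (19.940, 19.940) km/h; ferry velocity = (33.766, -8.419) km/h.
Velocity of ship relative to ferry = (19.940, 19.940) − (33.766, -8.419) = (-13.826, 28.359) km/h.
Bearing = atan2(-13.83, 28.36) = 334.01° clockwise from north.

334°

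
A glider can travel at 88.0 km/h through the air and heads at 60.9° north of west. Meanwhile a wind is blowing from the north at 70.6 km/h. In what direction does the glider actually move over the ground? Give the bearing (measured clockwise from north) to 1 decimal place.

278.4°

Taking east as x and north as y: velocity relative to the air = (-42.798, 76.892) km/h; the air relative to ground = (0.000, -70.600) km/h.
Velocity relative to ground = (-42.798, 76.892) + (0.000, -70.600) = (-42.798, 6.292) km/h.
Bearing = atan2(-42.80, 6.29) = 278.36° clockwise from north.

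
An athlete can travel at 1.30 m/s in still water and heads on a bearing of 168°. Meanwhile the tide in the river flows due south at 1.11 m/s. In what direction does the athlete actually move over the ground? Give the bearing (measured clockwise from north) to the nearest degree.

Taking east as x and north as y: velocity relative to the water = (0.270, -1.272) m/s; the water relative to ground = (0.000, -1.110) m/s.
Velocity relative to ground = (0.270, -1.272) + (0.000, -1.110) = (0.270, -2.382) m/s.
Bearing = atan2(0.27, -2.38) = 173.53° clockwise from north.

174°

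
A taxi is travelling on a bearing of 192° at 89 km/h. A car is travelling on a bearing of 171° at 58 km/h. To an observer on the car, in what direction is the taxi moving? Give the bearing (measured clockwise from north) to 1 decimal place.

222.8°

Taking east as x and north as y: taxi velocity = (-18.504, -87.055) km/h; car velocity = (9.073, -57.286) km/h.
Velocity of taxi relative to car = (-18.504, -87.055) − (9.073, -57.286) = (-27.577, -29.769) km/h.
Bearing = atan2(-27.58, -29.77) = 222.81° clockwise from north.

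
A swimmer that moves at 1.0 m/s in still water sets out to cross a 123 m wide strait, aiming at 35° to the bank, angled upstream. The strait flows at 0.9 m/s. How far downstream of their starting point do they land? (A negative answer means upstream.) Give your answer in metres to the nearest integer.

17 m

Perpendicular speed = 0.574 m/s; crossing time = 123 / 0.574 = 214.444 s.
Net downstream speed = 0.081 m/s.
Drift = 0.081 × 214.444 = 17.337 m (downstream).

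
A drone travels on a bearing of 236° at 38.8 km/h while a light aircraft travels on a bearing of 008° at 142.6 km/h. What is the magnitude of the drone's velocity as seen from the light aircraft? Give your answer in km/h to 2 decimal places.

171.01 km/h

Taking east as x and north as y: drone velocity = (-32.167, -21.697) km/h; light aircraft velocity = (19.846, 141.212) km/h.
Velocity of drone relative to light aircraft = (-32.167, -21.697) − (19.846, 141.212) = (-52.013, -162.909) km/h.
Magnitude = |(-52.013, -162.909)| = 171.011 km/h.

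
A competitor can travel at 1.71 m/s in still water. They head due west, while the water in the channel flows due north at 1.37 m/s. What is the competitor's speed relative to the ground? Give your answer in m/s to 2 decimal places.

Taking east as x and north as y: velocity relative to the water = (-1.710, 0.000) m/s; the water relative to ground = (0.000, 1.370) m/s.
Velocity relative to ground = (-1.710, 0.000) + (0.000, 1.370) = (-1.710, 1.370) m/s.
Speed = |(-1.710, 1.370)| = 2.191 m/s.

2.19 m/s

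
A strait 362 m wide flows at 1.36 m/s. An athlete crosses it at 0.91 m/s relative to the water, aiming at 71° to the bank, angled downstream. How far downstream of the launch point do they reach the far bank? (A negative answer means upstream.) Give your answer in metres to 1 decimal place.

Perpendicular speed = 0.860 m/s; crossing time = 362 / 0.860 = 420.724 s.
Net downstream speed = 1.656 m/s.
Drift = 1.656 × 420.724 = 696.831 m (downstream).

696.8 m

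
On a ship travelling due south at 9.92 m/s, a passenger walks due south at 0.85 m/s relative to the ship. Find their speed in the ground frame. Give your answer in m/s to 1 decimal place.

Taking east as x and north as y: ship velocity = (0.000, -9.920) m/s; passenger velocity relative to ship = (0.000, -0.850) m/s.
Velocity relative to ground = (0.000, -9.920) + (0.000, -0.850) = (0.000, -10.770) m/s.
Speed = |(0.000, -10.770)| = 10.770 m/s.

10.8 m/s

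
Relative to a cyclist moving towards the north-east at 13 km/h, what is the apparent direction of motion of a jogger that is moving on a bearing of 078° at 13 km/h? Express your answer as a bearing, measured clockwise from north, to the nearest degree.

Taking east as x and north as y: jogger velocity = (12.716, 2.703) km/h; cyclist velocity = (9.192, 9.192) km/h.
Velocity of jogger relative to cyclist = (12.716, 2.703) − (9.192, 9.192) = (3.524, -6.490) km/h.
Bearing = atan2(3.52, -6.49) = 151.50° clockwise from north.

152°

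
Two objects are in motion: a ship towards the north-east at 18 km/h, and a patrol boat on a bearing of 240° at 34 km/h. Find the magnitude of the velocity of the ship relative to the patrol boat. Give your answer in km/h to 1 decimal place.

51.6 km/h

Taking east as x and north as y: ship velocity = (12.728, 12.728) km/h; patrol boat velocity = (-29.445, -17.000) km/h.
Velocity of ship relative to patrol boat = (12.728, 12.728) − (-29.445, -17.000) = (42.173, 29.728) km/h.
Magnitude = |(42.173, 29.728)| = 51.597 km/h.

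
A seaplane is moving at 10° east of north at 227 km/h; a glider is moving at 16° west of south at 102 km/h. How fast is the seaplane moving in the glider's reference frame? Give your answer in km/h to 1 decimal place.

Taking east as x and north as y: seaplane velocity = (39.418, 223.551) km/h; glider velocity = (-28.115, -98.049) km/h.
Velocity of seaplane relative to glider = (39.418, 223.551) − (-28.115, -98.049) = (67.533, 321.600) km/h.
Magnitude = |(67.533, 321.600)| = 328.614 km/h.

328.6 km/h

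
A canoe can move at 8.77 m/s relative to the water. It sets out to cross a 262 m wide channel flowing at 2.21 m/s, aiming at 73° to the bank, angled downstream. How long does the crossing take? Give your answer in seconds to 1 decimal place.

31.2 s

The component of the canoe's velocity perpendicular to the bank is 8.77 × sin 73° = 8.387 m/s.
The current is parallel to the bank, so it does not affect the crossing time.
Time = 262 / 8.387 = 31.240 s.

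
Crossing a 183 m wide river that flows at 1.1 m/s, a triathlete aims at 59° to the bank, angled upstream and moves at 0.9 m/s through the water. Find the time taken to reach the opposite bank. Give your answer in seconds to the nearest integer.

The component of the triathlete's velocity perpendicular to the bank is 0.9 × sin 59° = 0.771 m/s.
The flow acts along the bank and has no component across it.
Time = 183 / 0.771 = 237.215 s.

237 s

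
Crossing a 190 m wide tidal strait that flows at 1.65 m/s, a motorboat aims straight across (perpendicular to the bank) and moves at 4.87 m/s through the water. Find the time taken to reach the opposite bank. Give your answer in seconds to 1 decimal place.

39.0 s

The component of the motorboat's velocity perpendicular to the bank is 4.87 m/s.
The flow acts along the bank and has no component across it.
Time = 190 / 4.870 = 39.014 s.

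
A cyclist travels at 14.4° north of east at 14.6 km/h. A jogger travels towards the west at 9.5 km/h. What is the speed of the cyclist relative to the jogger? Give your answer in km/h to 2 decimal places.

Taking east as x and north as y: cyclist velocity = (14.141, 3.631) km/h; jogger velocity = (-9.500, 0.000) km/h.
Velocity of cyclist relative to jogger = (14.141, 3.631) − (-9.500, 0.000) = (23.641, 3.631) km/h.
Magnitude = |(23.641, 3.631)| = 23.919 km/h.

23.92 km/h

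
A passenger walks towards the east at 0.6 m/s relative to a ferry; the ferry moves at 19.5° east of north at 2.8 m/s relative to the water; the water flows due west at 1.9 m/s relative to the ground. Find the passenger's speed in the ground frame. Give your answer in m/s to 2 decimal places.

2.66 m/s

In east/north components (m/s): passenger relative to ferry = (0.600, 0.000); ferry relative to water = (0.935, 2.639); water relative to ground = (-1.900, 0.000).
Sum = (-0.365, 2.639) m/s.
Speed = |(-0.365, 2.639)| = 2.665 m/s.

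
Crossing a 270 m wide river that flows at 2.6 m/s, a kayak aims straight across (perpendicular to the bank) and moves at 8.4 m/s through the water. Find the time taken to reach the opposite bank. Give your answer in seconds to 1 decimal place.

The component of the kayak's velocity perpendicular to the bank is 8.4 m/s.
Only the cross-stream component determines the crossing time; the current contributes nothing perpendicular to the bank.
Time = 270 / 8.400 = 32.143 s.

32.1 s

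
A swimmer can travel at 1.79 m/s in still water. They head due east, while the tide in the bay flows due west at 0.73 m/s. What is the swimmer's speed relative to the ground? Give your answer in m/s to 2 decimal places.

Taking east as x and north as y: velocity relative to the water = (1.790, 0.000) m/s; the water relative to ground = (-0.730, 0.000) m/s.
Velocity relative to ground = (1.790, 0.000) + (-0.730, 0.000) = (1.060, 0.000) m/s.
Speed = |(1.060, 0.000)| = 1.060 m/s.

1.06 m/s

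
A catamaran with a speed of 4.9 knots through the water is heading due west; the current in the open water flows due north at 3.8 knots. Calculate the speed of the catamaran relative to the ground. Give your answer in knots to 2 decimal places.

6.20 knots

Taking east as x and north as y: velocity relative to the water = (-4.900, 0.000) knots; the water relative to ground = (0.000, 3.800) knots.
Velocity relative to ground = (-4.900, 0.000) + (0.000, 3.800) = (-4.900, 3.800) knots.
Speed = |(-4.900, 3.800)| = 6.201 knots.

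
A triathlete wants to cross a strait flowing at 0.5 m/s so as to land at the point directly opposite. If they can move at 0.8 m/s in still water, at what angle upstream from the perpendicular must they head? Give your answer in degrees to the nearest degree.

To cancel the current, the upstream component of the triathlete's velocity must equal the flow: 0.8 sin θ = 0.5.
sin θ = 0.5 / 0.8 = 0.6250.
θ = arcsin(0.6250) = 38.682°.

39°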